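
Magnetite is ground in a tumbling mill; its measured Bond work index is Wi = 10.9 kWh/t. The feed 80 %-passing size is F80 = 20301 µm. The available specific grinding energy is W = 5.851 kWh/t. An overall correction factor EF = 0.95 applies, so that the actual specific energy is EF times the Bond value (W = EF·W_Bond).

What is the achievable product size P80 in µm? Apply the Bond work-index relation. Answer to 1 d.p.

W = 10 Wi / √P80 − 10 Wi / √F80
W_Bond = W / EF = 5.851 / 0.95 = 6.1589 kWh/t
P80^(−½) = W_Bond/(10 Wi) + F80^(−½)
  = 6.1589/(10·10.9) + 1/√20301 = 0.056504 + 0.007018 = 0.063523
P80 = (1/0.063523)² = 15.7424² = 247.82 µm

P80 = 247.8 µm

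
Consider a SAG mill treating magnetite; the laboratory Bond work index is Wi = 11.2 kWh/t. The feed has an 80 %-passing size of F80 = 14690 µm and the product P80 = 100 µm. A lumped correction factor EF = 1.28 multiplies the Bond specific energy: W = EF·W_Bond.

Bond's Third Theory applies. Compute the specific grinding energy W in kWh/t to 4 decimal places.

W = 13.1532 kWh/t

W = 10 Wi (1/√P80 − 1/√F80)  [Bond]
1/√100 = 0.100000;  1/√14690 = 0.008251
W = 10·11.2·(0.100000 − 0.008251) = 10.2759 kWh/t
W_actual = 1.28 × 10.2759 = 13.1532 kWh/t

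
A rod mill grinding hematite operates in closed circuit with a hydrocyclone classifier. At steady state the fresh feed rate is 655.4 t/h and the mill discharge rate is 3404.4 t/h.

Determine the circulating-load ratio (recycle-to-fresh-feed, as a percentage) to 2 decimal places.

CL = 419.44 %

Steady state: M = F + R.
R = M − F = 3404.4 − 655.4 = 2749.0 t/h
CL = 100·R/F = 100·2749.0/655.4 = 419.44 %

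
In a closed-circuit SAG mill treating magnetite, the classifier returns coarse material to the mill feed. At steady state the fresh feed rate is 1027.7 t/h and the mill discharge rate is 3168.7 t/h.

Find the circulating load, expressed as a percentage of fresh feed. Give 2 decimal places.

CL = 208.33 %

Steady state: M = F + R.
R = M − F = 3168.7 − 1027.7 = 2141.0 t/h
CL = 100·R/F = 100·2141.0/1027.7 = 208.33 %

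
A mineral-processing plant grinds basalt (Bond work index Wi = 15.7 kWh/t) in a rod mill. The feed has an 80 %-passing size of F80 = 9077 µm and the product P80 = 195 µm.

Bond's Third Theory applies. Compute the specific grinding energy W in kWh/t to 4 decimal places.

W = 10·Wi·(P80^(-½) − F80^(-½))
1/√195 = 0.071611;  1/√9077 = 0.010496
W = 10·15.7·(0.071611 − 0.010496) = 9.5951 kWh/t

W = 9.5951 kWh/t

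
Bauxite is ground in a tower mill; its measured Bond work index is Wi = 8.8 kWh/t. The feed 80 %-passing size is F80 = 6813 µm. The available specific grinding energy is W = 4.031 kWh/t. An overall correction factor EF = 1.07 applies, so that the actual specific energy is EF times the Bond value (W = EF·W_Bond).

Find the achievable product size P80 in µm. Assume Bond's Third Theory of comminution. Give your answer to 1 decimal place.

W_Bond = 10·Wi·(1/√P₈₀ − 1/√F₈₀)
W_Bond = W / EF = 4.031 / 1.07 = 3.7673 kWh/t
P80^-0.5 = F80^-0.5 + W_Bond/(10 Wi)
  = 3.7673/(10·8.8) + 1/√6813 = 0.042810 + 0.012115 = 0.054925
P80 = (1/0.054925)² = 18.2065² = 331.48 µm

P80 = 331.5 µm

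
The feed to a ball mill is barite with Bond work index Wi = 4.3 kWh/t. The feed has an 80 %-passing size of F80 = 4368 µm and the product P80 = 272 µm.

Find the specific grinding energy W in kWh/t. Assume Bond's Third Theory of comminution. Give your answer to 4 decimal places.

W = 10 Wi (1/√P80 − 1/√F80)  [Bond]
1/√272 = 0.060634;  1/√4368 = 0.015131
W = 10·4.3·(0.060634 − 0.015131) = 1.9566 kWh/t

W = 1.9566 kWh/t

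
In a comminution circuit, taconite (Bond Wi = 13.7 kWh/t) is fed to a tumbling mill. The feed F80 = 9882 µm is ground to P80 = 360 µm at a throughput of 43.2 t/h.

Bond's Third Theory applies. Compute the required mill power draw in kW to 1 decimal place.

P = 252.4 kW

W = 10·Wi·(P80^(-½) − F80^(-½))
W = 10·13.7·(1/√360 − 1/√9882) = 10·13.7·(0.042645) = 5.8424 kWh/t
P = W·T = 5.8424·43.2 = 252.4 kW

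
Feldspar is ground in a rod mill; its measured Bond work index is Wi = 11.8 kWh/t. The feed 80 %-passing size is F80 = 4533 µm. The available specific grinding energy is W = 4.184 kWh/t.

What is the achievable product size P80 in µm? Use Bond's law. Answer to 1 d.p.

P80 = 395.1 µm

Bond: W = 10·Wi·(1/√P80 − 1/√F80)
P80^(−½) = W/(10 Wi) + F80^(−½)
  = 4.1840/(10·11.8) + 1/√4533 = 0.035458 + 0.014853 = 0.050310
P80 = (1/0.050310)² = 19.8766² = 395.08 µm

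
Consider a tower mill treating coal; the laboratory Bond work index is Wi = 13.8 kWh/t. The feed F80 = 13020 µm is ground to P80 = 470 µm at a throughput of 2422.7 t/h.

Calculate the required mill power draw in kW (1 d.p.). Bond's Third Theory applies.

W = 10 Wi / √P80 − 10 Wi / √F80
W = 10·13.8·(1/√470 − 1/√13020) = 10·13.8·(0.037363) = 5.1561 kWh/t
Power = W × throughput = 5.1561 kWh/t × 2422.7 t/h = 12491.6 kW

P = 12491.6 kW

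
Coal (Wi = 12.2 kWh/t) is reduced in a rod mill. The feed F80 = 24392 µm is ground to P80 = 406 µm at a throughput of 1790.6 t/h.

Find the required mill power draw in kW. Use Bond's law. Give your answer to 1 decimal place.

P = 9442.9 kW

Bond: W = 10·Wi·(1/√P80 − 1/√F80)
W = 10·12.2·(1/√406 − 1/√24392) = 10·12.2·(0.043226) = 5.2736 kWh/t
P_mill = W·ṁ = 5.2736·1790.6 = 9442.9 kW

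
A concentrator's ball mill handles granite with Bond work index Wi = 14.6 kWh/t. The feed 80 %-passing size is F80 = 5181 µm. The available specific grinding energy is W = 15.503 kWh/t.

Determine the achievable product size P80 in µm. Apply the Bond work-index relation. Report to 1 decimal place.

P80 = 69.4 µm

W = 10 Wi (P80^-0.5 − F80^-0.5)
P80^-0.5 = F80^-0.5 + W/(10 Wi)
  = 15.5030/(10·14.6) + 1/√5181 = 0.106185 + 0.013893 = 0.120078
P80 = (1/0.120078)² = 8.3279² = 69.35 µm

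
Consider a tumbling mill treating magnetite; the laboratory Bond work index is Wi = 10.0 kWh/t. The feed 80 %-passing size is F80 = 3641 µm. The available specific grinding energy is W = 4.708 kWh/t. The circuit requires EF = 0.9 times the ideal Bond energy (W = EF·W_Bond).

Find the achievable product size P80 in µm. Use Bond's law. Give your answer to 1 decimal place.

W = 10 Wi / √P80 − 10 Wi / √F80
W_Bond = W / EF = 4.708 / 0.9 = 5.2311 kWh/t
P80^-0.5 = F80^-0.5 + W_Bond/(10 Wi)
  = 5.2311/(10·10.0) + 1/√3641 = 0.052311 + 0.016573 = 0.068884
P80 = (1/0.068884)² = 14.5172² = 210.75 µm

P80 = 210.7 µm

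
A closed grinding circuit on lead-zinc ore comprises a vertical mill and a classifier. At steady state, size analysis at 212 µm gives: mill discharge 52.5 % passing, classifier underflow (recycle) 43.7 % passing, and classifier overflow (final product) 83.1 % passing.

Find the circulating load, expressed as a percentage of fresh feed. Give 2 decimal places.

Classifier node, passing 212 µm:
r = (o − d)/(d − u)
r = (83.1 − 52.5)/(52.5 − 43.7) = 30.6/8.8 = 3.4773
CL = 100·r = 347.73 %

CL = 347.73 %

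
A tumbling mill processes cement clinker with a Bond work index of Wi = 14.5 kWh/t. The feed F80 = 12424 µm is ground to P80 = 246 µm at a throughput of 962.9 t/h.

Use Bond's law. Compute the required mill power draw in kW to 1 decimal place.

W = 10 Wi (1/√P80 − 1/√F80)  [Bond]
W = 10·14.5·(1/√246 − 1/√12424) = 10·14.5·(0.054786) = 7.9440 kWh/t
P = W·T = 7.9440·962.9 = 7649.3 kW

P = 7649.3 kW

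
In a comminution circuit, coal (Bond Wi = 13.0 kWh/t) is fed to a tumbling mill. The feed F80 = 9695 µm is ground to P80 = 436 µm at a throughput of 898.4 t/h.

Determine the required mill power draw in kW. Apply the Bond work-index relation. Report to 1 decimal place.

P = 4407.2 kW

W_Bond = 10·Wi·(1/√P₈₀ − 1/√F₈₀)
W = 10·13.0·(1/√436 − 1/√9695) = 10·13.0·(0.037735) = 4.9056 kWh/t
Power = W × throughput = 4.9056 kWh/t × 898.4 t/h = 4407.2 kW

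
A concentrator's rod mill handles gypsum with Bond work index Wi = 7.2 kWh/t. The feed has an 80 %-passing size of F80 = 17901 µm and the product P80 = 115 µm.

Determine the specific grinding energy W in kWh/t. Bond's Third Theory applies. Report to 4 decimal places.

W = 6.1759 kWh/t

W = 10 Wi (P80^-0.5 − F80^-0.5)
1/√115 = 0.093250;  1/√17901 = 0.007474
W = 10·7.2·(0.093250 − 0.007474) = 6.1759 kWh/t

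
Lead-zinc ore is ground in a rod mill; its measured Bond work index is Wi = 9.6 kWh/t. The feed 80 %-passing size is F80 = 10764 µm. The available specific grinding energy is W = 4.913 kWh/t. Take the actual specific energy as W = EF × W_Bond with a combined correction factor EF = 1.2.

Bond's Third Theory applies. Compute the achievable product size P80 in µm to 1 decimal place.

Bond:  W = 10 Wi (1/√P − 1/√F)
W_Bond = W / EF = 4.913 / 1.2 = 4.0942 kWh/t
⇒ 1/√P80 = W_Bond/(10·Wi) + 1/√F80
  = 4.0942/(10·9.6) + 1/√10764 = 0.042648 + 0.009639 = 0.052286
P80 = (1/0.052286)² = 19.1255² = 365.79 µm

P80 = 365.8 µm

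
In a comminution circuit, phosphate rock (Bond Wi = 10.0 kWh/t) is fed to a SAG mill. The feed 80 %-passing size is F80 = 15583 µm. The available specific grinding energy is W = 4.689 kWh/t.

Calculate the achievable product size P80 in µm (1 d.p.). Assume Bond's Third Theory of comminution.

P80 = 331.8 µm

W = 10·Wi·(P80^(-½) − F80^(-½))
P80^-0.5 = F80^-0.5 + W/(10 Wi)
  = 4.6890/(10·10.0) + 1/√15583 = 0.046890 + 0.008011 = 0.054901
P80 = (1/0.054901)² = 18.2147² = 331.77 µm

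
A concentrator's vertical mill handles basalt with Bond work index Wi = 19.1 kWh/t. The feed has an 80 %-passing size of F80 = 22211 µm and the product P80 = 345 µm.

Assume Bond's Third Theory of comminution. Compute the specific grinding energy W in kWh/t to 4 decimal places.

W = 10 Wi (P80^-0.5 − F80^-0.5)
1/√345 = 0.053838;  1/√22211 = 0.006710
W = 10·19.1·(0.053838 − 0.006710) = 9.0015 kWh/t

W = 9.0015 kWh/t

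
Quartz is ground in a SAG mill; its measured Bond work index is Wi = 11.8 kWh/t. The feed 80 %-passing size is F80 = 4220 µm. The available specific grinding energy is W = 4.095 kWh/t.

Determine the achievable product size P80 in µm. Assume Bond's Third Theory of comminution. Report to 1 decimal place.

Bond:  W = 10 Wi (1/√P − 1/√F)
⇒ 1/√P80 = W/(10 Wi) + 1/√F80
  = 4.0950/(10·11.8) + 1/√4220 = 0.034703 + 0.015394 = 0.050097
P80 = (1/0.050097)² = 19.9612² = 398.45 µm

P80 = 398.5 µm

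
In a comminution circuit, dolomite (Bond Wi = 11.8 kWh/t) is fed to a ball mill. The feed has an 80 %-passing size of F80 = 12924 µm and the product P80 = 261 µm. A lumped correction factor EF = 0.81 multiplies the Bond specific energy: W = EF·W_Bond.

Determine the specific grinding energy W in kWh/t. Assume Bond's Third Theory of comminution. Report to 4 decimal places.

W = 5.0755 kWh/t

W = 10·Wi·[P80^(−½) − F80^(−½)]
1/√261 = 0.061898;  1/√12924 = 0.008796
W = 10·11.8·(0.061898 − 0.008796) = 6.2660 kWh/t
Apply correction: 6.2660 × 0.81 = 5.0755 kWh/t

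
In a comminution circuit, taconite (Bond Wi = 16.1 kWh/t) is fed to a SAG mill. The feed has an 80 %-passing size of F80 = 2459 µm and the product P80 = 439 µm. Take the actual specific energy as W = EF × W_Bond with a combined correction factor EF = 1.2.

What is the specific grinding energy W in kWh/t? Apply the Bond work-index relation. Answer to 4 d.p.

W = 5.3249 kWh/t

W_Bond = 10·Wi·(1/√P₈₀ − 1/√F₈₀)
1/√439 = 0.047727;  1/√2459 = 0.020166
W = 10·16.1·(0.047727 − 0.020166) = 4.4374 kWh/t
Apply correction: 4.4374 × 1.2 = 5.3249 kWh/t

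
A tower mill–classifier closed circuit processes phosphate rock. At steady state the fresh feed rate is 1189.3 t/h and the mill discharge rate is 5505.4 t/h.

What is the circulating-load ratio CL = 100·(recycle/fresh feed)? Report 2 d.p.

Steady state: M = F + R.
R = M − F = 5505.4 − 1189.3 = 4316.1 t/h
CL = 100·R/F = 100·4316.1/1189.3 = 362.91 %

CL = 362.91 %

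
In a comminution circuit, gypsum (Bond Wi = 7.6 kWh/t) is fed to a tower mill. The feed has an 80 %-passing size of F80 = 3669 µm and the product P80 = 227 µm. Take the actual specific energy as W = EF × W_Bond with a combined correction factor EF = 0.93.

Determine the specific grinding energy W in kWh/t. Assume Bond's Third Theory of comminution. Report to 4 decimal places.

W = 3.5243 kWh/t

W = 10 Wi (1/√P80 − 1/√F80)  [Bond]
1/√227 = 0.066372;  1/√3669 = 0.016509
W = 10·7.6·(0.066372 − 0.016509) = 3.7896 kWh/t
W_actual = 0.93 × 3.7896 = 3.5243 kWh/t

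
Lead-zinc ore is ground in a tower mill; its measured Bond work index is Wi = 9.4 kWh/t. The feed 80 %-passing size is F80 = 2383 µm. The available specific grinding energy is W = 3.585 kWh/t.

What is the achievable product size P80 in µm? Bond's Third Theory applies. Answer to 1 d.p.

W = 10 Wi / √P80 − 10 Wi / √F80
⇒ 1/√P80 = W/(10 Wi) + 1/√F80
  = 3.5850/(10·9.4) + 1/√2383 = 0.038138 + 0.020485 = 0.058623
P80 = (1/0.058623)² = 17.0580² = 290.98 µm

P80 = 291.0 µm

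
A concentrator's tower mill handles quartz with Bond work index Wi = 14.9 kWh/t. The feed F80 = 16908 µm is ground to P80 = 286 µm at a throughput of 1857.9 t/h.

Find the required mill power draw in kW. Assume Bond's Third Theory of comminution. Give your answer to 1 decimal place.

W = 10·Wi·[P80^(−½) − F80^(−½)]
W = 10·14.9·(1/√286 − 1/√16908) = 10·14.9·(0.051441) = 7.6647 kWh/t
Power = W × throughput = 7.6647 kWh/t × 1857.9 t/h = 14240.2 kW

P = 14240.2 kW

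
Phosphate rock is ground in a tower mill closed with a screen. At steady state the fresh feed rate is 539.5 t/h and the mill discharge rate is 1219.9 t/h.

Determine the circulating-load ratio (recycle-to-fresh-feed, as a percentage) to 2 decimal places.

CL = 126.12 %

Steady state: M = F + R.
R = M − F = 1219.9 − 539.5 = 680.4 t/h
CL = 100·R/F = 100·680.4/539.5 = 126.12 %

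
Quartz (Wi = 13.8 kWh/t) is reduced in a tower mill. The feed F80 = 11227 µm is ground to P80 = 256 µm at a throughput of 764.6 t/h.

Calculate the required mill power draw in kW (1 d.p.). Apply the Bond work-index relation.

P = 5598.9 kW

W = 10 Wi / √P80 − 10 Wi / √F80
W = 10·13.8·(1/√256 − 1/√11227) = 10·13.8·(0.053062) = 7.3226 kWh/t
P_mill = W·ṁ = 7.3226·764.6 = 5598.9 kW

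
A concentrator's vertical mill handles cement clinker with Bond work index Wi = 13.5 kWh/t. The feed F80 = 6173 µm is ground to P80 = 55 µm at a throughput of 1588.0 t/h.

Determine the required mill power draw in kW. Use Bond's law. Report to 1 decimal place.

P = 26178.4 kW

W = 10·Wi·(P80^(-½) − F80^(-½))
W = 10·13.5·(1/√55 − 1/√6173) = 10·13.5·(0.122112) = 16.4851 kWh/t
P = W·T = 16.4851·1588.0 = 26178.4 kW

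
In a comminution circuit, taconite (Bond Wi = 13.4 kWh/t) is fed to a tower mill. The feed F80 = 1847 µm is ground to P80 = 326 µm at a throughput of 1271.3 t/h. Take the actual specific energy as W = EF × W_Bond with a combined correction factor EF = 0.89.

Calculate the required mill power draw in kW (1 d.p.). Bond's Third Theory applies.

Bond: W = 10·Wi·(1/√P80 − 1/√F80)
W = 10·13.4·(1/√326 − 1/√1847) = 10·13.4·(0.032116) = 4.3036 kWh/t
With EF = 0.89: W = 4.3036·0.89 = 3.8302 kWh/t
P = W·T = 3.8302·1271.3 = 4869.3 kW

P = 4869.3 kW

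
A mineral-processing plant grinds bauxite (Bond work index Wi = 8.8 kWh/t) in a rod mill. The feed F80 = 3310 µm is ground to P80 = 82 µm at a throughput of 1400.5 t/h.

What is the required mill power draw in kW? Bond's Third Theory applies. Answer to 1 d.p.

P = 11467.9 kW

W = 10 Wi / √P80 − 10 Wi / √F80
W = 10·8.8·(1/√82 − 1/√3310) = 10·8.8·(0.093050) = 8.1884 kWh/t
Power = W × throughput = 8.1884 kWh/t × 1400.5 t/h = 11467.9 kW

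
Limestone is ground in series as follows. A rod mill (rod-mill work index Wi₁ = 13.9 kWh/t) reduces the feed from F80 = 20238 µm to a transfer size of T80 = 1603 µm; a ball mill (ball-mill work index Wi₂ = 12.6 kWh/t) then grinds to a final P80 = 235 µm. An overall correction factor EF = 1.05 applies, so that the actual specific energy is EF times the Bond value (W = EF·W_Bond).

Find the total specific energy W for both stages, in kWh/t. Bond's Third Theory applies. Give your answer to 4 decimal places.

Bond:  W = 10 Wi (1/√P − 1/√F)
Stage 1 (20238→1603 µm, Wi₁=13.9): W₁ = 10·13.9·(0.024977 − 0.007029) = 2.4947 kWh/t
Stage 2 (1603→235 µm, Wi₂=12.6): W₂ = 10·12.6·(0.065233 − 0.024977) = 5.0723 kWh/t
W = W₁ + W₂ = 2.4947 + 5.0723 = 7.5669 kWh/t
W_actual = 1.05 × 7.5669 = 7.9453 kWh/t

W = 7.9453 kWh/t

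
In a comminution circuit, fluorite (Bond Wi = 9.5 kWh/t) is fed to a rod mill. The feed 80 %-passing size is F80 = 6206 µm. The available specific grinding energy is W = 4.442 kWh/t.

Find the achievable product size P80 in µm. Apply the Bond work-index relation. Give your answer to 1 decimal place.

P80 = 282.9 µm

W = 10·Wi·(P80^(-½) − F80^(-½))
⇒ 1/√P80 = W/(10 Wi) + 1/√F80
  = 4.4420/(10·9.5) + 1/√6206 = 0.046758 + 0.012694 = 0.059452
P80 = (1/0.059452)² = 16.8204² = 282.92 µm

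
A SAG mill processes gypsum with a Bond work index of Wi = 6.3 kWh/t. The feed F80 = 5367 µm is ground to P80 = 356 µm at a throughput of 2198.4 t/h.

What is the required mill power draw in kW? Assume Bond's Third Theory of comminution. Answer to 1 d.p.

Bond: W = 10·Wi·(1/√P80 − 1/√F80)
W = 10·6.3·(1/√356 − 1/√5367) = 10·6.3·(0.039350) = 2.4790 kWh/t
Power = W × throughput = 2.4790 kWh/t × 2198.4 t/h = 5449.9 kW

P = 5449.9 kW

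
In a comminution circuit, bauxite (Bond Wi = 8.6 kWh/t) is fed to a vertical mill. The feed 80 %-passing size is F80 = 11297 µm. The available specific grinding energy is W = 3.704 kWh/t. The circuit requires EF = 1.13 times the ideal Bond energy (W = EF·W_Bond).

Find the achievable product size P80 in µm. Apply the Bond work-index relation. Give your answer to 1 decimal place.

P80 = 442.8 µm

W = 10·Wi·[P80^(−½) − F80^(−½)]
W_Bond = W / EF = 3.704 / 1.13 = 3.2779 kWh/t
P80^-0.5 = F80^-0.5 + W_Bond/(10 Wi)
  = 3.2779/(10·8.6) + 1/√11297 = 0.038115 + 0.009408 = 0.047523
P80 = (1/0.047523)² = 21.0423² = 442.78 µm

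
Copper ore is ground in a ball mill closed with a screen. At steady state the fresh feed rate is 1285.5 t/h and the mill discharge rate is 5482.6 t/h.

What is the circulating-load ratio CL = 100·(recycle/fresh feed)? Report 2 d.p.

CL = 326.50 %

Steady state: M = F + R.
R = M − F = 5482.6 − 1285.5 = 4197.1 t/h
CL = 100·R/F = 100·4197.1/1285.5 = 326.50 %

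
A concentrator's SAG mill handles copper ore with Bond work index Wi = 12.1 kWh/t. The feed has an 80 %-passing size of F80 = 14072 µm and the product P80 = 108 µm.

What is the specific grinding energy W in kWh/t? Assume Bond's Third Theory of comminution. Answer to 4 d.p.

Bond:  W = 10 Wi (1/√P − 1/√F)
1/√108 = 0.096225;  1/√14072 = 0.008430
W = 10·12.1·(0.096225 − 0.008430) = 10.6232 kWh/t

W = 10.6232 kWh/t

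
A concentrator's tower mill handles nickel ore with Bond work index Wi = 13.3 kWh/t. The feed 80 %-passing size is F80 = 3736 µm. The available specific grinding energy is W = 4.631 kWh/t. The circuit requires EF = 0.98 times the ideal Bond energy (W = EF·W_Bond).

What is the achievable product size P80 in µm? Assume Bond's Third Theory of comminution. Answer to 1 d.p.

W = 10·Wi·[P80^(−½) − F80^(−½)]
W_Bond = W / EF = 4.631 / 0.98 = 4.7255 kWh/t
P80^-0.5 = F80^-0.5 + W_Bond/(10 Wi)
  = 4.7255/(10·13.3) + 1/√3736 = 0.035530 + 0.016360 = 0.051891
P80 = (1/0.051891)² = 19.2713² = 371.38 µm

P80 = 371.4 µm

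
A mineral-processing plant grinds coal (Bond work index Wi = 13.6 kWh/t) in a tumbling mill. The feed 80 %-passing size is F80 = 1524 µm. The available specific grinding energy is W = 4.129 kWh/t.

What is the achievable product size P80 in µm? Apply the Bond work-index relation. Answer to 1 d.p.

W = 10·Wi·(P80^(-½) − F80^(-½))
P80^-0.5 = F80^-0.5 + W/(10 Wi)
  = 4.1290/(10·13.6) + 1/√1524 = 0.030360 + 0.025616 = 0.055976
P80 = (1/0.055976)² = 17.8648² = 319.15 µm

P80 = 319.2 µm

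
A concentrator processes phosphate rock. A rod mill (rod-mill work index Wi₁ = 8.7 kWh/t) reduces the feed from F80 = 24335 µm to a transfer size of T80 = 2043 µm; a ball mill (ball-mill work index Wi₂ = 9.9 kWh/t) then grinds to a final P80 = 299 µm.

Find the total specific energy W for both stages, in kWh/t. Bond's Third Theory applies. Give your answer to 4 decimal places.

W = 10·Wi·(P80^(-½) − F80^(-½))
Stage 1 (24335→2043 µm, Wi₁=8.7): W₁ = 10·8.7·(0.022124 − 0.006410) = 1.3671 kWh/t
Stage 2 (2043→299 µm, Wi₂=9.9): W₂ = 10·9.9·(0.057831 − 0.022124) = 3.5350 kWh/t
W = W₁ + W₂ = 1.3671 + 3.5350 = 4.9021 kWh/t

W = 4.9021 kWh/t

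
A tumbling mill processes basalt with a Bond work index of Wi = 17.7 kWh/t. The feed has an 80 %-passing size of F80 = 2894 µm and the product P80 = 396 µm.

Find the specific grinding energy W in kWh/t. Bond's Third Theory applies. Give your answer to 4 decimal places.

W = 10 Wi / √P80 − 10 Wi / √F80
1/√396 = 0.050252;  1/√2894 = 0.018589
W = 10·17.7·(0.050252 − 0.018589) = 5.6044 kWh/t

W = 5.6044 kWh/t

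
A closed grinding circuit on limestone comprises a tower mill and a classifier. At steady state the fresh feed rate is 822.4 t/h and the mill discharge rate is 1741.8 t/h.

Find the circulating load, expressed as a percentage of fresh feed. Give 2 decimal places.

Steady state: M = F + R.
R = M − F = 1741.8 − 822.4 = 919.4 t/h
CL = 100·R/F = 100·919.4/822.4 = 111.79 %

CL = 111.79 %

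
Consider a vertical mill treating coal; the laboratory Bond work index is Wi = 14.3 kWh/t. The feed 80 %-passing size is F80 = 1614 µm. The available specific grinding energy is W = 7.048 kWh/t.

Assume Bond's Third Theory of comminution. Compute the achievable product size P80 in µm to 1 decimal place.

P80 = 181.7 µm

W = 10 Wi (1/√P80 − 1/√F80)  [Bond]
P80^(−½) = W/(10 Wi) + F80^(−½)
  = 7.0480/(10·14.3) + 1/√1614 = 0.049287 + 0.024891 = 0.074178
P80 = (1/0.074178)² = 13.4811² = 181.74 µm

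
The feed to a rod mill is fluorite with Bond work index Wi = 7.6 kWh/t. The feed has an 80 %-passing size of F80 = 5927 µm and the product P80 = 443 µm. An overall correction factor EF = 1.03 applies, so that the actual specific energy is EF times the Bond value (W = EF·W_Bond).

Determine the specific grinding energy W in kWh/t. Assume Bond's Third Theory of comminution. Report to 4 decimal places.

W = 2.7024 kWh/t

W = 10·Wi·[P80^(−½) − F80^(−½)]
1/√443 = 0.047511;  1/√5927 = 0.012989
W = 10·7.6·(0.047511 − 0.012989) = 2.6237 kWh/t
Corrected W = EF·W_Bond = 1.03·2.6237 = 2.7024 kWh/t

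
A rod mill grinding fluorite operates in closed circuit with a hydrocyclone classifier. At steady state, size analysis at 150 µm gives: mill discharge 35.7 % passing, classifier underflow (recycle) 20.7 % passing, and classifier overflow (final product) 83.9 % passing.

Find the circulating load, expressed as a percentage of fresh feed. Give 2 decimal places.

CL = 321.33 %

Balance %-passing 150 µm (r = R/F):
r = (o − d)/(d − u)
r = (83.9 − 35.7)/(35.7 − 20.7) = 48.2/15.0 = 3.2133
CL = 100·r = 321.33 %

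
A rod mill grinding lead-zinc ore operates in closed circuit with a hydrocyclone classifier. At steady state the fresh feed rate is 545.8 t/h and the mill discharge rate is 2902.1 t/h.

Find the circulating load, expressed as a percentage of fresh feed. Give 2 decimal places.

CL = 431.71 %

M = F + R at steady state, so:
R = M − F = 2902.1 − 545.8 = 2356.3 t/h
CL = 100·R/F = 100·2356.3/545.8 = 431.71 %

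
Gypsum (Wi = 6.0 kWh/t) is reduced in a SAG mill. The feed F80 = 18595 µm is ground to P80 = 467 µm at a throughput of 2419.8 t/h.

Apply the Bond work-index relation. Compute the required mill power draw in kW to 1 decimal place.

W = 10·Wi·[P80^(−½) − F80^(−½)]
W = 10·6.0·(1/√467 − 1/√18595) = 10·6.0·(0.038941) = 2.3365 kWh/t
P_mill = W·ṁ = 2.3365·2419.8 = 5653.8 kW

P = 5653.8 kW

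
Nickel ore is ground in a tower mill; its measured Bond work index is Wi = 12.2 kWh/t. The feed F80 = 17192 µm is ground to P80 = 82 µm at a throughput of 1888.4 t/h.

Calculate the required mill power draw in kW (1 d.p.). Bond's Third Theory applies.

W = 10 Wi / √P80 − 10 Wi / √F80
W = 10·12.2·(1/√82 − 1/√17192) = 10·12.2·(0.102805) = 12.5422 kWh/t
Power = W × throughput = 12.5422 kWh/t × 1888.4 t/h = 23684.7 kW

P = 23684.7 kW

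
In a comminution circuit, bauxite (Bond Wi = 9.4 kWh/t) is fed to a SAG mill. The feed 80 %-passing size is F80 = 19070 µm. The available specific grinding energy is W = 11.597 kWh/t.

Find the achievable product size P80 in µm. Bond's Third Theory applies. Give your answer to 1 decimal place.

P80 = 58.6 µm

W_Bond = 10·Wi·(1/√P₈₀ − 1/√F₈₀)
1/√P80 = 1/√F80 + W/(10·Wi)
  = 11.5970/(10·9.4) + 1/√19070 = 0.123372 + 0.007241 = 0.130614
P80 = (1/0.130614)² = 7.6562² = 58.62 µm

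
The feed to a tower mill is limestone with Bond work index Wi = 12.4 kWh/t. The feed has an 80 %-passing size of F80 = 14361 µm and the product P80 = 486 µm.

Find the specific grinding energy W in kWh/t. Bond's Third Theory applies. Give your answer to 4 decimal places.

W = 4.5900 kWh/t

Bond: W = 10·Wi·(1/√P80 − 1/√F80)
1/√486 = 0.045361;  1/√14361 = 0.008345
W = 10·12.4·(0.045361 − 0.008345) = 4.5900 kWh/t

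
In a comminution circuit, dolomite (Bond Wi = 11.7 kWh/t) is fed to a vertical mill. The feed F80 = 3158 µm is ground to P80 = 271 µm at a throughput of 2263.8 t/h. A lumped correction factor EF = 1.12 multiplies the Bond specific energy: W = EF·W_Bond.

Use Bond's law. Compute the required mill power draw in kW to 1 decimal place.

Bond: W = 10·Wi·(1/√P80 − 1/√F80)
W = 10·11.7·(1/√271 − 1/√3158) = 10·11.7·(0.042951) = 5.0252 kWh/t
W_actual = 1.12 × 5.0252 = 5.6283 kWh/t
P = W·T = 5.6283·2263.8 = 12741.3 kW

P = 12741.3 kW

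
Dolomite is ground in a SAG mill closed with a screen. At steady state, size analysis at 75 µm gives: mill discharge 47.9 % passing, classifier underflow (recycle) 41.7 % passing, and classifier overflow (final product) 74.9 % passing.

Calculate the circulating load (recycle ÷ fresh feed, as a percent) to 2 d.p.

CL = 435.48 %

Two-product formula at 75 µm:
(1+r)·d = r·u + o ⇒ r = (o−d)/(d−u)
r = (74.9 − 47.9)/(47.9 − 41.7) = 27.0/6.2 = 4.3548
CL = 100·r = 435.48 %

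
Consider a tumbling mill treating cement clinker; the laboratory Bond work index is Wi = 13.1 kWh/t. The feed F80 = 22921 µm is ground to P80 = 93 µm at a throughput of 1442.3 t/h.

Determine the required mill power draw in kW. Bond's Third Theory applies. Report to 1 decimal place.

P = 18344.3 kW

Bond:  W = 10 Wi (1/√P − 1/√F)
W = 10·13.1·(1/√93 − 1/√22921) = 10·13.1·(0.097090) = 12.7188 kWh/t
P = W·T = 12.7188·1442.3 = 18344.3 kW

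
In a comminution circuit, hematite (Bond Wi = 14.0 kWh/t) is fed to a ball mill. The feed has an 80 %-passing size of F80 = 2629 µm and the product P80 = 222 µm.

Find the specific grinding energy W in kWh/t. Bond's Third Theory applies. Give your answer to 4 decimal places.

W = 6.6657 kWh/t

W = 10 Wi (P80^-0.5 − F80^-0.5)
1/√222 = 0.067116;  1/√2629 = 0.019503
W = 10·14.0·(0.067116 − 0.019503) = 6.6657 kWh/t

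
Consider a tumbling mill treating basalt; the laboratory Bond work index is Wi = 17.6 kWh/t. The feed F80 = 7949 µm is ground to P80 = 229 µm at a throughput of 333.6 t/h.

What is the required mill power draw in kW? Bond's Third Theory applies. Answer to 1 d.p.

W = 10 Wi (P80^-0.5 − F80^-0.5)
W = 10·17.6·(1/√229 − 1/√7949) = 10·17.6·(0.054866) = 9.6564 kWh/t
Mill draw = 9.6564 × 333.6 = 3221.4 kW

P = 3221.4 kW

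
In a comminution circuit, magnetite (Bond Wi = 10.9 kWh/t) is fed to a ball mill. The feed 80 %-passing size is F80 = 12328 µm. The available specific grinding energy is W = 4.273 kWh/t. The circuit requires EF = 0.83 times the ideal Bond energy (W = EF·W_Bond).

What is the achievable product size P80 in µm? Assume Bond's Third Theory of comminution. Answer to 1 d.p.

W_Bond = 10·Wi·(1/√P₈₀ − 1/√F₈₀)
W_Bond = W / EF = 4.273 / 0.83 = 5.1482 kWh/t
P80^-0.5 = F80^-0.5 + W_Bond/(10 Wi)
  = 5.1482/(10·10.9) + 1/√12328 = 0.047231 + 0.009006 = 0.056238
P80 = (1/0.056238)² = 17.7817² = 316.19 µm

P80 = 316.2 µm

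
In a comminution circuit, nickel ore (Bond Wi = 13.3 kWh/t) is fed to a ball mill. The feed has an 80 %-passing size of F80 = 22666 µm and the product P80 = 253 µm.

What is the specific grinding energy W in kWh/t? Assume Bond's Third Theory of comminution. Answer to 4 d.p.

W = 7.4782 kWh/t

W = 10·Wi·(P80^(-½) − F80^(-½))
1/√253 = 0.062869;  1/√22666 = 0.006642
W = 10·13.3·(0.062869 − 0.006642) = 7.4782 kWh/t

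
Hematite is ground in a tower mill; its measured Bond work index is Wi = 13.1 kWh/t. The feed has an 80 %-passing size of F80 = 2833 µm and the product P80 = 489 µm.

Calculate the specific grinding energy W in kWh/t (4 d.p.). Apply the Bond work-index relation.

W_Bond = 10·Wi·(1/√P₈₀ − 1/√F₈₀)
1/√489 = 0.045222;  1/√2833 = 0.018788
W = 10·13.1·(0.045222 − 0.018788) = 3.4628 kWh/t

W = 3.4628 kWh/t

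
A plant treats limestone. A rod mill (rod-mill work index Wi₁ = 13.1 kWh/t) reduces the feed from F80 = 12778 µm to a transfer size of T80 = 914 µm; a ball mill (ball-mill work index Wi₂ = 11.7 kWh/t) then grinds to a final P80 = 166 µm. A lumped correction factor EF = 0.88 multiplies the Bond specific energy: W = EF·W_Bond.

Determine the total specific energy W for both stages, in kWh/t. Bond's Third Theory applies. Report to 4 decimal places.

W = 10 Wi / √P80 − 10 Wi / √F80
Stage 1 (12778→914 µm, Wi₁=13.1): W₁ = 10·13.1·(0.033077 − 0.008846) = 3.1742 kWh/t
Stage 2 (914→166 µm, Wi₂=11.7): W₂ = 10·11.7·(0.077615 − 0.033077) = 5.2109 kWh/t
W = W₁ + W₂ = 3.1742 + 5.2109 = 8.3852 kWh/t
W_actual = 0.88 × 8.3852 = 7.3789 kWh/t

W = 7.3789 kWh/t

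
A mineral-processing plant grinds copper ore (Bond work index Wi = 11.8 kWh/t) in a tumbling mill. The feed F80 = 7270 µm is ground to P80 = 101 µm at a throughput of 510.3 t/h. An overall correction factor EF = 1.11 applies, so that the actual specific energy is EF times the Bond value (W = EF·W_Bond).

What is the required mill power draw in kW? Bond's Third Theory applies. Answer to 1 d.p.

W = 10 Wi / √P80 − 10 Wi / √F80
W = 10·11.8·(1/√101 − 1/√7270) = 10·11.8·(0.087775) = 10.3575 kWh/t
Apply correction: 10.3575 × 1.11 = 11.4968 kWh/t
P_mill = W·ṁ = 11.4968·510.3 = 5866.8 kW

P = 5866.8 kW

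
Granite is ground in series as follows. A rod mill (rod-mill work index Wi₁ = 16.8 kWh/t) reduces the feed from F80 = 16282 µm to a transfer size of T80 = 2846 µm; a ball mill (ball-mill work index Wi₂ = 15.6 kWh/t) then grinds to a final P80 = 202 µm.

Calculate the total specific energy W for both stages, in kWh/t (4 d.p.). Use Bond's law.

W = 10·Wi·(P80^(-½) − F80^(-½))
Stage 1 (16282→2846 µm, Wi₁=16.8): W₁ = 10·16.8·(0.018745 − 0.007837) = 1.8325 kWh/t
Stage 2 (2846→202 µm, Wi₂=15.6): W₂ = 10·15.6·(0.070360 − 0.018745) = 8.0519 kWh/t
W = W₁ + W₂ = 1.8325 + 8.0519 = 9.8845 kWh/t

W = 9.8845 kWh/t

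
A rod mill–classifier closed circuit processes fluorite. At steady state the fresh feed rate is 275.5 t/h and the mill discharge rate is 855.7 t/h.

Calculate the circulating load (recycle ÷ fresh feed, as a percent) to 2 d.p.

M = F + R at steady state, so:
R = M − F = 855.7 − 275.5 = 580.2 t/h
CL = 100·R/F = 100·580.2/275.5 = 210.60 %

CL = 210.60 %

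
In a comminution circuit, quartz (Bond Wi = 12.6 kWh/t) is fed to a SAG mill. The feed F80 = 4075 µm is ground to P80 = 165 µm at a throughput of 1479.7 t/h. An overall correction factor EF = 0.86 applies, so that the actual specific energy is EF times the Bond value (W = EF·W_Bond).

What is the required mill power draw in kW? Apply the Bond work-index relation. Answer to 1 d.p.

P = 9970.7 kW

W = 10·Wi·[P80^(−½) − F80^(−½)]
W = 10·12.6·(1/√165 − 1/√4075) = 10·12.6·(0.062185) = 7.8353 kWh/t
Apply correction: 7.8353 × 0.86 = 6.7383 kWh/t
Mill draw = 6.7383 × 1479.7 = 9970.7 kW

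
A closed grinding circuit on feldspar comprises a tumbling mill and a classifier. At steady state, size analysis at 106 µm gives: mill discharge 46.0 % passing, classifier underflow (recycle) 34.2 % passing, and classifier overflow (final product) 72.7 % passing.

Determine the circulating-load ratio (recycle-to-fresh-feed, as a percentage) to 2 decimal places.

Let r = R/F. Size balance at 106 µm:
(1+r)d = ru + o → r = (o−d)/(d−u)
r = (72.7 − 46.0)/(46.0 − 34.2) = 26.7/11.8 = 2.2627
CL = 100·r = 226.27 %

CL = 226.27 %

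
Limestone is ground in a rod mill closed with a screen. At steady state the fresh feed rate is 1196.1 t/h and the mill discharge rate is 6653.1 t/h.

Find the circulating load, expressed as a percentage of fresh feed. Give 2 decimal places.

Steady state: M = F + R.
R = M − F = 6653.1 − 1196.1 = 5457.0 t/h
CL = 100·R/F = 100·5457.0/1196.1 = 456.23 %

CL = 456.23 %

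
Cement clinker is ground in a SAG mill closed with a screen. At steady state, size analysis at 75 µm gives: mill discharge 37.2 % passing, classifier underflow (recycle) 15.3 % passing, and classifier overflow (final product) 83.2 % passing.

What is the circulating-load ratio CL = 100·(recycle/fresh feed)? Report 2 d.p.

Let r = R/F. Size balance at 75 µm:
r = (o − d)/(d − u)
r = (83.2 − 37.2)/(37.2 − 15.3) = 46.0/21.9 = 2.1005
CL = 100·r = 210.05 %

CL = 210.05 %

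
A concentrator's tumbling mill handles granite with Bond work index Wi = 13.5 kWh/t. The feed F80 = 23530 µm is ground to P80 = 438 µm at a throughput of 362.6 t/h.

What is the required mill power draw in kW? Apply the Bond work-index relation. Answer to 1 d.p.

W = 10 Wi / √P80 − 10 Wi / √F80
W = 10·13.5·(1/√438 − 1/√23530) = 10·13.5·(0.041263) = 5.5705 kWh/t
P_mill = W·ṁ = 5.5705·362.6 = 2019.9 kW

P = 2019.9 kW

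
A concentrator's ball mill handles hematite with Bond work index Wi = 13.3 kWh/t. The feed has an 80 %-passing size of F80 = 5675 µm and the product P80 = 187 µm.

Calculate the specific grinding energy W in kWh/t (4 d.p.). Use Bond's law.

W = 10 Wi (P80^-0.5 − F80^-0.5)
1/√187 = 0.073127;  1/√5675 = 0.013274
W = 10·13.3·(0.073127 − 0.013274) = 7.9604 kWh/t

W = 7.9604 kWh/t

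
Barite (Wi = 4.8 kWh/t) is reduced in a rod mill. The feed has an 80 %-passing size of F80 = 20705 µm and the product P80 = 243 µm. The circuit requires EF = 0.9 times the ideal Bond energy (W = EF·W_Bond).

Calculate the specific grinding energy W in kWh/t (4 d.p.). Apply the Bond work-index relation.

W = 10 Wi / √P80 − 10 Wi / √F80
1/√243 = 0.064150;  1/√20705 = 0.006950
W = 10·4.8·(0.064150 − 0.006950) = 2.7456 kWh/t
Corrected W = EF·W_Bond = 0.9·2.7456 = 2.4711 kWh/t

W = 2.4711 kWh/t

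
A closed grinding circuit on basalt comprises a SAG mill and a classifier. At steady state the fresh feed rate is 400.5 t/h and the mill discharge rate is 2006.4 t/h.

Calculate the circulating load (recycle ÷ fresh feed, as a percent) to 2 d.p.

Discharge = new feed + return, hence
R = M − F = 2006.4 − 400.5 = 1605.9 t/h
CL = 100·R/F = 100·1605.9/400.5 = 400.97 %

CL = 400.97 %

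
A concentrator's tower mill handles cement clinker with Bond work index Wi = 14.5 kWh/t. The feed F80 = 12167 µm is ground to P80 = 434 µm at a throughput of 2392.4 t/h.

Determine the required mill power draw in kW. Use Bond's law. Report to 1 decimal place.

P = 13506.7 kW

W_Bond = 10·Wi·(1/√P₈₀ − 1/√F₈₀)
W = 10·14.5·(1/√434 − 1/√12167) = 10·14.5·(0.038936) = 5.6457 kWh/t
Mill draw = 5.6457 × 2392.4 = 13506.7 kW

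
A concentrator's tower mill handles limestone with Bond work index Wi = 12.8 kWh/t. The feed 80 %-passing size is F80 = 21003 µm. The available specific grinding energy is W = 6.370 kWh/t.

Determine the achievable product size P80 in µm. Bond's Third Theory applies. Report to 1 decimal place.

W = 10 Wi (P80^-0.5 − F80^-0.5)
1/√P80 = 1/√F80 + W/(10·Wi)
  = 6.3700/(10·12.8) + 1/√21003 = 0.049766 + 0.006900 = 0.056666
P80 = (1/0.056666)² = 17.6473² = 311.43 µm

P80 = 311.4 µm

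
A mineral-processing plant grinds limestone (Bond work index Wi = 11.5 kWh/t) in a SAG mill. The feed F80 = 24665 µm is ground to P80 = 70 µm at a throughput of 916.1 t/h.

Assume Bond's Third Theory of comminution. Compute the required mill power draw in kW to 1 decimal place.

W = 10·Wi·[P80^(−½) − F80^(−½)]
W = 10·11.5·(1/√70 − 1/√24665) = 10·11.5·(0.113156) = 13.0129 kWh/t
P = W·T = 13.0129·916.1 = 11921.1 kW

P = 11921.1 kW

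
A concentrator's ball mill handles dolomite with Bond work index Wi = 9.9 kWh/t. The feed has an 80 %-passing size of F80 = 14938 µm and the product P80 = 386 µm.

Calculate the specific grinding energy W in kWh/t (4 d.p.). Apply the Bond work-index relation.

W = 10·Wi·(P80^(-½) − F80^(-½))
1/√386 = 0.050899;  1/√14938 = 0.008182
W = 10·9.9·(0.050899 − 0.008182) = 4.2290 kWh/t

W = 4.2290 kWh/t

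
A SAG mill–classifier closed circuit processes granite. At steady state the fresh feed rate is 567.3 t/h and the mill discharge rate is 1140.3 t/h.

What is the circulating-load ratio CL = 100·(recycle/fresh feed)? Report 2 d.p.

CL = 101.00 %

Mill node: discharge = fresh + recycle.
R = M − F = 1140.3 − 567.3 = 573.0 t/h
CL = 100·R/F = 100·573.0/567.3 = 101.00 %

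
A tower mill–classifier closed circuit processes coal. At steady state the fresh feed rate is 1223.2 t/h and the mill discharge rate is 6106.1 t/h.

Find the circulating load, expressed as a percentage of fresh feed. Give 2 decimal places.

Steady state: M = F + R.
R = M − F = 6106.1 − 1223.2 = 4882.9 t/h
CL = 100·R/F = 100·4882.9/1223.2 = 399.19 %

CL = 399.19 %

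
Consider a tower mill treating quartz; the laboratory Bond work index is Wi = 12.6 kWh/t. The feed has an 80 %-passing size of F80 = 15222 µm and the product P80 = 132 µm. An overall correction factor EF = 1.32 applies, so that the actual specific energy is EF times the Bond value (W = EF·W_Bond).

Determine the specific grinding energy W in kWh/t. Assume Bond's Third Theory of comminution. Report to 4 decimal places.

W = 10·Wi·(P80^(-½) − F80^(-½))
1/√132 = 0.087039;  1/√15222 = 0.008105
W = 10·12.6·(0.087039 − 0.008105) = 9.9456 kWh/t
Corrected W = EF·W_Bond = 1.32·9.9456 = 13.1282 kWh/t

W = 13.1282 kWh/t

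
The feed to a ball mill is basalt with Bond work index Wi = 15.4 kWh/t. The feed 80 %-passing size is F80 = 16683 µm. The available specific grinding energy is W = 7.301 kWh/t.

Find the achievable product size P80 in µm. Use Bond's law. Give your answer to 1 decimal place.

W = 10 Wi (P80^-0.5 − F80^-0.5)
P80^(−½) = W/(10 Wi) + F80^(−½)
  = 7.3010/(10·15.4) + 1/√16683 = 0.047409 + 0.007742 = 0.055151
P80 = (1/0.055151)² = 18.1320² = 328.77 µm

P80 = 328.8 µm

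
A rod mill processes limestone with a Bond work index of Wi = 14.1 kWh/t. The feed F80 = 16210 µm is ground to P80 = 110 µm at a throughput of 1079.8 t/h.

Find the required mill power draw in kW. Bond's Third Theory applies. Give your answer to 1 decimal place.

Bond: W = 10·Wi·(1/√P80 − 1/√F80)
W = 10·14.1·(1/√110 − 1/√16210) = 10·14.1·(0.087492) = 12.3364 kWh/t
P = W·T = 12.3364·1079.8 = 13320.8 kW

P = 13320.8 kW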